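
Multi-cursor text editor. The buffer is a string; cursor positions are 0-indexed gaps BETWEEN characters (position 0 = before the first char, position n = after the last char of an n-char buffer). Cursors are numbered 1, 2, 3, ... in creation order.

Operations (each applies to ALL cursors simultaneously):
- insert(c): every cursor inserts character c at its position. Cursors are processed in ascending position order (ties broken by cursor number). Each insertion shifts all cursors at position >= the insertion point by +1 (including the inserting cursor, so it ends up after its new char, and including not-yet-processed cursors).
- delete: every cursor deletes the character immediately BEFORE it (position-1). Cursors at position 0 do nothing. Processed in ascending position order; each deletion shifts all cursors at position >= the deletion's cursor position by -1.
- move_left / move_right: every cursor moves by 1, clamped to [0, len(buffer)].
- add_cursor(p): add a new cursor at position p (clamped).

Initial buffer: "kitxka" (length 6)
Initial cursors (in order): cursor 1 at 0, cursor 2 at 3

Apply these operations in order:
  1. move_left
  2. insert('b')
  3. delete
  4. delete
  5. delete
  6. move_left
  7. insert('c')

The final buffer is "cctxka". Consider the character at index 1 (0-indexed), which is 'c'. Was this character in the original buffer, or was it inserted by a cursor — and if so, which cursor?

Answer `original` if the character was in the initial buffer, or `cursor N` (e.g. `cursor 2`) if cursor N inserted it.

After op 1 (move_left): buffer="kitxka" (len 6), cursors c1@0 c2@2, authorship ......
After op 2 (insert('b')): buffer="bkibtxka" (len 8), cursors c1@1 c2@4, authorship 1..2....
After op 3 (delete): buffer="kitxka" (len 6), cursors c1@0 c2@2, authorship ......
After op 4 (delete): buffer="ktxka" (len 5), cursors c1@0 c2@1, authorship .....
After op 5 (delete): buffer="txka" (len 4), cursors c1@0 c2@0, authorship ....
After op 6 (move_left): buffer="txka" (len 4), cursors c1@0 c2@0, authorship ....
After op 7 (insert('c')): buffer="cctxka" (len 6), cursors c1@2 c2@2, authorship 12....
Authorship (.=original, N=cursor N): 1 2 . . . .
Index 1: author = 2

Answer: cursor 2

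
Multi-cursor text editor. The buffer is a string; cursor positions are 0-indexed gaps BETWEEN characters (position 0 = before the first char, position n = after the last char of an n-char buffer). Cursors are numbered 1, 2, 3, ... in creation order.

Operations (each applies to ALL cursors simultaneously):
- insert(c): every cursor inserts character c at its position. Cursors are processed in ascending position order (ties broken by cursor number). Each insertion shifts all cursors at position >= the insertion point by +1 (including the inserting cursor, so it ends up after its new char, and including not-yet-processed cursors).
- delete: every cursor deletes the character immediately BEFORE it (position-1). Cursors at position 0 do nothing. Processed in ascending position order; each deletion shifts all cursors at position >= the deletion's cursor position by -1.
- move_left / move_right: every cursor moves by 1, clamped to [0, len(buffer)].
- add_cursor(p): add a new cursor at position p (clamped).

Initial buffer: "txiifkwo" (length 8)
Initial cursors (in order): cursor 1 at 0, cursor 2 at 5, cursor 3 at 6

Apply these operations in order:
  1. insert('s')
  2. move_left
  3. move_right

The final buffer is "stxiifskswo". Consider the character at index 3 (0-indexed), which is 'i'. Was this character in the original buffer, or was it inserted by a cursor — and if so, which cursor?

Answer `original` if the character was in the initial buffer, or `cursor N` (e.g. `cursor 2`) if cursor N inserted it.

After op 1 (insert('s')): buffer="stxiifskswo" (len 11), cursors c1@1 c2@7 c3@9, authorship 1.....2.3..
After op 2 (move_left): buffer="stxiifskswo" (len 11), cursors c1@0 c2@6 c3@8, authorship 1.....2.3..
After op 3 (move_right): buffer="stxiifskswo" (len 11), cursors c1@1 c2@7 c3@9, authorship 1.....2.3..
Authorship (.=original, N=cursor N): 1 . . . . . 2 . 3 . .
Index 3: author = original

Answer: original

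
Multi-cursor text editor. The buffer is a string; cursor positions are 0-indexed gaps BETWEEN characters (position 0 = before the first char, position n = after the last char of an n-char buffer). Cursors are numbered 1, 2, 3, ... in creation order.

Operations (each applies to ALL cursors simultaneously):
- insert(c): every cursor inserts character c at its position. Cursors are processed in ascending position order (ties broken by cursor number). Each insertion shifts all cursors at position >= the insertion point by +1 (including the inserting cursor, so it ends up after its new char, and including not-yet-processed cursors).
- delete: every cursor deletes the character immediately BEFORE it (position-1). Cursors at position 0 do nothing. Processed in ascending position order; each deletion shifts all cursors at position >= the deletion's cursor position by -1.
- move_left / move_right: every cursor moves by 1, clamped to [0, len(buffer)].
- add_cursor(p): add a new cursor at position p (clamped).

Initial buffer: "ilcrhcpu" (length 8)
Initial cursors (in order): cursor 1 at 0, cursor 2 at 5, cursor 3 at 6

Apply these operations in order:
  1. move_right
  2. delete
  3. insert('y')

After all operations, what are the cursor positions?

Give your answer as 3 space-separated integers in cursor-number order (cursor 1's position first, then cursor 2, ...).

Answer: 1 7 7

Derivation:
After op 1 (move_right): buffer="ilcrhcpu" (len 8), cursors c1@1 c2@6 c3@7, authorship ........
After op 2 (delete): buffer="lcrhu" (len 5), cursors c1@0 c2@4 c3@4, authorship .....
After op 3 (insert('y')): buffer="ylcrhyyu" (len 8), cursors c1@1 c2@7 c3@7, authorship 1....23.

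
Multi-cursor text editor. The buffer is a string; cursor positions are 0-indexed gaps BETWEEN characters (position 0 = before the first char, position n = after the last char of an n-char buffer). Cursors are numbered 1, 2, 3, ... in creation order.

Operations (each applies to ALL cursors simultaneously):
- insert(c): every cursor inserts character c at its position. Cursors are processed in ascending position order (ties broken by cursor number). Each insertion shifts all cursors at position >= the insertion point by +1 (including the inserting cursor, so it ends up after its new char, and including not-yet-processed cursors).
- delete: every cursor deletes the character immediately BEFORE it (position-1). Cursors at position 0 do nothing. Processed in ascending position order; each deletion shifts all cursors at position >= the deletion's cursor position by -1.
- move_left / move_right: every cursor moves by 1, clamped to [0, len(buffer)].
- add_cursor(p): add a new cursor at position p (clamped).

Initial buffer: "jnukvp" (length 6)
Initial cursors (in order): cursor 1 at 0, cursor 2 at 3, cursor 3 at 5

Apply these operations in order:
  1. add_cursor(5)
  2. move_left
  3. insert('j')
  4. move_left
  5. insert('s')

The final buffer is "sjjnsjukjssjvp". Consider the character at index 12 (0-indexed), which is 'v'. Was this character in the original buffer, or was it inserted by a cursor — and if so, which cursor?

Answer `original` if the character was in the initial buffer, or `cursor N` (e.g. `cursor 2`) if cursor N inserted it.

After op 1 (add_cursor(5)): buffer="jnukvp" (len 6), cursors c1@0 c2@3 c3@5 c4@5, authorship ......
After op 2 (move_left): buffer="jnukvp" (len 6), cursors c1@0 c2@2 c3@4 c4@4, authorship ......
After op 3 (insert('j')): buffer="jjnjukjjvp" (len 10), cursors c1@1 c2@4 c3@8 c4@8, authorship 1..2..34..
After op 4 (move_left): buffer="jjnjukjjvp" (len 10), cursors c1@0 c2@3 c3@7 c4@7, authorship 1..2..34..
After op 5 (insert('s')): buffer="sjjnsjukjssjvp" (len 14), cursors c1@1 c2@5 c3@11 c4@11, authorship 11..22..3344..
Authorship (.=original, N=cursor N): 1 1 . . 2 2 . . 3 3 4 4 . .
Index 12: author = original

Answer: original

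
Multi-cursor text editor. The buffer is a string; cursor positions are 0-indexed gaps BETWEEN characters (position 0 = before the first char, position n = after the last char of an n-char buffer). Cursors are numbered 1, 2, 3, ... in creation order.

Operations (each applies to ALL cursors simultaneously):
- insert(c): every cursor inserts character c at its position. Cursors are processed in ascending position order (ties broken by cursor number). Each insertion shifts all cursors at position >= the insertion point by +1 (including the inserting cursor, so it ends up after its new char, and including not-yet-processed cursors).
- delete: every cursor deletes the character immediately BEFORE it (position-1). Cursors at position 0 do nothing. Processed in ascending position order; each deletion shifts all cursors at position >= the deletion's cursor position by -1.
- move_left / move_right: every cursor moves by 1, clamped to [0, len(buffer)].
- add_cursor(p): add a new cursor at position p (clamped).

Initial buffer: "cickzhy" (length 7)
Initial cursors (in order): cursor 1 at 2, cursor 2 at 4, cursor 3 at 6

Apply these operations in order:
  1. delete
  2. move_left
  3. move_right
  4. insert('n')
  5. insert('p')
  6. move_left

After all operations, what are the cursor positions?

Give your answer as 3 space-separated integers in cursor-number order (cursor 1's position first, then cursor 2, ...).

Answer: 2 5 8

Derivation:
After op 1 (delete): buffer="cczy" (len 4), cursors c1@1 c2@2 c3@3, authorship ....
After op 2 (move_left): buffer="cczy" (len 4), cursors c1@0 c2@1 c3@2, authorship ....
After op 3 (move_right): buffer="cczy" (len 4), cursors c1@1 c2@2 c3@3, authorship ....
After op 4 (insert('n')): buffer="cncnzny" (len 7), cursors c1@2 c2@4 c3@6, authorship .1.2.3.
After op 5 (insert('p')): buffer="cnpcnpznpy" (len 10), cursors c1@3 c2@6 c3@9, authorship .11.22.33.
After op 6 (move_left): buffer="cnpcnpznpy" (len 10), cursors c1@2 c2@5 c3@8, authorship .11.22.33.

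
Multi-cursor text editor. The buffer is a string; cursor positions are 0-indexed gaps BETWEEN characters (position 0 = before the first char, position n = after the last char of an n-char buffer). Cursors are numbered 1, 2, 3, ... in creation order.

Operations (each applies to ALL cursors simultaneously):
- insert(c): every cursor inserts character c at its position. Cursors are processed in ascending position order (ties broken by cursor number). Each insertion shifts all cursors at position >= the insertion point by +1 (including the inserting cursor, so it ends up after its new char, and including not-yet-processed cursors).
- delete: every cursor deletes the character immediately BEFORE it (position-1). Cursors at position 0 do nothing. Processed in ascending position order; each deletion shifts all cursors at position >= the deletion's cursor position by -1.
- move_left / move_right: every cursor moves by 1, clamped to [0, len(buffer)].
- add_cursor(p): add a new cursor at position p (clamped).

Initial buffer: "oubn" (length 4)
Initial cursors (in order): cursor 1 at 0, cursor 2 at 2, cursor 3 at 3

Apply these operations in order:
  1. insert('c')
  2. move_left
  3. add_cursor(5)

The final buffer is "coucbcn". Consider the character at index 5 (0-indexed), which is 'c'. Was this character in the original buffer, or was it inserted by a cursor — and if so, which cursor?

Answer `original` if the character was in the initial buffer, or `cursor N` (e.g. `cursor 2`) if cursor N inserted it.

After op 1 (insert('c')): buffer="coucbcn" (len 7), cursors c1@1 c2@4 c3@6, authorship 1..2.3.
After op 2 (move_left): buffer="coucbcn" (len 7), cursors c1@0 c2@3 c3@5, authorship 1..2.3.
After op 3 (add_cursor(5)): buffer="coucbcn" (len 7), cursors c1@0 c2@3 c3@5 c4@5, authorship 1..2.3.
Authorship (.=original, N=cursor N): 1 . . 2 . 3 .
Index 5: author = 3

Answer: cursor 3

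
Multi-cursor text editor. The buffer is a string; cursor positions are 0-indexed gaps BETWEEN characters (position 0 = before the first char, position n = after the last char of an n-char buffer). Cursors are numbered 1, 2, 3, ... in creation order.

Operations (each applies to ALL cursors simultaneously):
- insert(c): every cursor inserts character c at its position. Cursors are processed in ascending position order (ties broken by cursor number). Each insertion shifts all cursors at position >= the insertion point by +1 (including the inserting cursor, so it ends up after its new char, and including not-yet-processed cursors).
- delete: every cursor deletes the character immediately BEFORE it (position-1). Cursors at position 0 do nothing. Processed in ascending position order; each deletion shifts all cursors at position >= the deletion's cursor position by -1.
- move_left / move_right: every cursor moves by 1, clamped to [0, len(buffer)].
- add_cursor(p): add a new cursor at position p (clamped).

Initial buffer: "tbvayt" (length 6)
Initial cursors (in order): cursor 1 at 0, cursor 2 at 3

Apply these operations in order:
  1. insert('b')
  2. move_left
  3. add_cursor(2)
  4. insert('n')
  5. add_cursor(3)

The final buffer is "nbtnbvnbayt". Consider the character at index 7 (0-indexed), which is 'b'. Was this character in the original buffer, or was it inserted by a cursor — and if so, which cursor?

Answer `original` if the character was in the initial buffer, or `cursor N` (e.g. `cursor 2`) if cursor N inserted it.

Answer: cursor 2

Derivation:
After op 1 (insert('b')): buffer="btbvbayt" (len 8), cursors c1@1 c2@5, authorship 1...2...
After op 2 (move_left): buffer="btbvbayt" (len 8), cursors c1@0 c2@4, authorship 1...2...
After op 3 (add_cursor(2)): buffer="btbvbayt" (len 8), cursors c1@0 c3@2 c2@4, authorship 1...2...
After op 4 (insert('n')): buffer="nbtnbvnbayt" (len 11), cursors c1@1 c3@4 c2@7, authorship 11.3..22...
After op 5 (add_cursor(3)): buffer="nbtnbvnbayt" (len 11), cursors c1@1 c4@3 c3@4 c2@7, authorship 11.3..22...
Authorship (.=original, N=cursor N): 1 1 . 3 . . 2 2 . . .
Index 7: author = 2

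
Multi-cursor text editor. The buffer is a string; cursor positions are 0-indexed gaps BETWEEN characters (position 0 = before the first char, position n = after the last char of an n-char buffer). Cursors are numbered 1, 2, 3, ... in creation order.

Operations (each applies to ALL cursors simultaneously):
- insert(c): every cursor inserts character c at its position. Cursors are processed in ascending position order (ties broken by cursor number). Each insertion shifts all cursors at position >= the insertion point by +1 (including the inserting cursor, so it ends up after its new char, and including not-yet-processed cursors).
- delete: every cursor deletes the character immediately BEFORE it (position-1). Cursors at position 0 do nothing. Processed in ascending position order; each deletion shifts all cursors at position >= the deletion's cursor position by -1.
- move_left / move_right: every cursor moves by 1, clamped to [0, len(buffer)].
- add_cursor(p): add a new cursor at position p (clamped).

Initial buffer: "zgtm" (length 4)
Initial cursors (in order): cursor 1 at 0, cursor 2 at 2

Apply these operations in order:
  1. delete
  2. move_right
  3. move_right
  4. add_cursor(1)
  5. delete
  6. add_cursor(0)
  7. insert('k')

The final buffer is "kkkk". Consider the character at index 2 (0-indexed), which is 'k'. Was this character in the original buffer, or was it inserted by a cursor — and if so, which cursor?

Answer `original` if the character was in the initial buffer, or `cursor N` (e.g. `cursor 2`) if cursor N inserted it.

After op 1 (delete): buffer="ztm" (len 3), cursors c1@0 c2@1, authorship ...
After op 2 (move_right): buffer="ztm" (len 3), cursors c1@1 c2@2, authorship ...
After op 3 (move_right): buffer="ztm" (len 3), cursors c1@2 c2@3, authorship ...
After op 4 (add_cursor(1)): buffer="ztm" (len 3), cursors c3@1 c1@2 c2@3, authorship ...
After op 5 (delete): buffer="" (len 0), cursors c1@0 c2@0 c3@0, authorship 
After op 6 (add_cursor(0)): buffer="" (len 0), cursors c1@0 c2@0 c3@0 c4@0, authorship 
After op 7 (insert('k')): buffer="kkkk" (len 4), cursors c1@4 c2@4 c3@4 c4@4, authorship 1234
Authorship (.=original, N=cursor N): 1 2 3 4
Index 2: author = 3

Answer: cursor 3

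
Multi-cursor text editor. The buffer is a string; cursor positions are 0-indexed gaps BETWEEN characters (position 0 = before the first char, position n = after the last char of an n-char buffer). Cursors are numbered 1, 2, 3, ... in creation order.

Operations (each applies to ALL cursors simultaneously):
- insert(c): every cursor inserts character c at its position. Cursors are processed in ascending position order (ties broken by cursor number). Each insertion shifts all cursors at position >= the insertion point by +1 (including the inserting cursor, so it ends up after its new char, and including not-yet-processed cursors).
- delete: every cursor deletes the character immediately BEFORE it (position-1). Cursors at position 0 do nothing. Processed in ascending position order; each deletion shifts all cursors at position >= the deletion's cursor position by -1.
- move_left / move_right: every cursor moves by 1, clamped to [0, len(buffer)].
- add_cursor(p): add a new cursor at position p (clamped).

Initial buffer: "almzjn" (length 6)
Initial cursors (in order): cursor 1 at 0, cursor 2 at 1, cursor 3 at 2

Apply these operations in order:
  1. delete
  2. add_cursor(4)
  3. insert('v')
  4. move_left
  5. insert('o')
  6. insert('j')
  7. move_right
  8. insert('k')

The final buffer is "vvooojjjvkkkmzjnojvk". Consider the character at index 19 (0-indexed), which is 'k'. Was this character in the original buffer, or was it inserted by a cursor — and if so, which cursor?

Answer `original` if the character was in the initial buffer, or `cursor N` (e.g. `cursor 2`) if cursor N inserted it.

Answer: cursor 4

Derivation:
After op 1 (delete): buffer="mzjn" (len 4), cursors c1@0 c2@0 c3@0, authorship ....
After op 2 (add_cursor(4)): buffer="mzjn" (len 4), cursors c1@0 c2@0 c3@0 c4@4, authorship ....
After op 3 (insert('v')): buffer="vvvmzjnv" (len 8), cursors c1@3 c2@3 c3@3 c4@8, authorship 123....4
After op 4 (move_left): buffer="vvvmzjnv" (len 8), cursors c1@2 c2@2 c3@2 c4@7, authorship 123....4
After op 5 (insert('o')): buffer="vvooovmzjnov" (len 12), cursors c1@5 c2@5 c3@5 c4@11, authorship 121233....44
After op 6 (insert('j')): buffer="vvooojjjvmzjnojv" (len 16), cursors c1@8 c2@8 c3@8 c4@15, authorship 121231233....444
After op 7 (move_right): buffer="vvooojjjvmzjnojv" (len 16), cursors c1@9 c2@9 c3@9 c4@16, authorship 121231233....444
After op 8 (insert('k')): buffer="vvooojjjvkkkmzjnojvk" (len 20), cursors c1@12 c2@12 c3@12 c4@20, authorship 121231233123....4444
Authorship (.=original, N=cursor N): 1 2 1 2 3 1 2 3 3 1 2 3 . . . . 4 4 4 4
Index 19: author = 4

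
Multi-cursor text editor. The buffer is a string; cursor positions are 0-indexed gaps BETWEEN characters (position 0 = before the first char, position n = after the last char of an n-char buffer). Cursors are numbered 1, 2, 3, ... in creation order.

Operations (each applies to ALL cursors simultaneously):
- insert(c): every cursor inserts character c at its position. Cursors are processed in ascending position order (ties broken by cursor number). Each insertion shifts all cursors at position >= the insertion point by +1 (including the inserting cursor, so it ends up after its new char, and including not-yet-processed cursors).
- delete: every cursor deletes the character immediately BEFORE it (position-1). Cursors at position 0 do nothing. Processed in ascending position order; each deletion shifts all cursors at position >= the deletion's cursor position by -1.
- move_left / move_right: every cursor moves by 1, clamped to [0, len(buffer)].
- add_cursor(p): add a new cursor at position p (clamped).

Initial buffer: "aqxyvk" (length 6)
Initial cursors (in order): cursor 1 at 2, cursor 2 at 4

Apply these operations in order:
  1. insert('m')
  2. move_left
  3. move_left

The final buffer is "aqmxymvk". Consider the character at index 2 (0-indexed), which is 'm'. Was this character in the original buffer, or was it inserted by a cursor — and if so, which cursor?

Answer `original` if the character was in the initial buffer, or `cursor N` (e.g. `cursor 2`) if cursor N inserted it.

After op 1 (insert('m')): buffer="aqmxymvk" (len 8), cursors c1@3 c2@6, authorship ..1..2..
After op 2 (move_left): buffer="aqmxymvk" (len 8), cursors c1@2 c2@5, authorship ..1..2..
After op 3 (move_left): buffer="aqmxymvk" (len 8), cursors c1@1 c2@4, authorship ..1..2..
Authorship (.=original, N=cursor N): . . 1 . . 2 . .
Index 2: author = 1

Answer: cursor 1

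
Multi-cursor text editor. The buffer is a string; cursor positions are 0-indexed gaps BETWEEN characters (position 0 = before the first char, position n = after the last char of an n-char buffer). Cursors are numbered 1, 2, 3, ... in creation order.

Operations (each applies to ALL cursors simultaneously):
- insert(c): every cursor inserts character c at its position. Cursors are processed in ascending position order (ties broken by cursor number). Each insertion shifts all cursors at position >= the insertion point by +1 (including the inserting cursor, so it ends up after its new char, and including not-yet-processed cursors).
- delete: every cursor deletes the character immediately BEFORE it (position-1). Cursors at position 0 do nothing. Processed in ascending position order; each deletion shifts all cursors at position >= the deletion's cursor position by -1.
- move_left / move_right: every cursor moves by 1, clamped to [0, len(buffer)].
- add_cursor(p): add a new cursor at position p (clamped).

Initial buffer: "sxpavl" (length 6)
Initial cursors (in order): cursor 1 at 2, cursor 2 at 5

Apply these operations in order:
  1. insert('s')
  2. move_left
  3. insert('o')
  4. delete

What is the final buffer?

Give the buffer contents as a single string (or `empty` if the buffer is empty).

After op 1 (insert('s')): buffer="sxspavsl" (len 8), cursors c1@3 c2@7, authorship ..1...2.
After op 2 (move_left): buffer="sxspavsl" (len 8), cursors c1@2 c2@6, authorship ..1...2.
After op 3 (insert('o')): buffer="sxospavosl" (len 10), cursors c1@3 c2@8, authorship ..11...22.
After op 4 (delete): buffer="sxspavsl" (len 8), cursors c1@2 c2@6, authorship ..1...2.

Answer: sxspavsl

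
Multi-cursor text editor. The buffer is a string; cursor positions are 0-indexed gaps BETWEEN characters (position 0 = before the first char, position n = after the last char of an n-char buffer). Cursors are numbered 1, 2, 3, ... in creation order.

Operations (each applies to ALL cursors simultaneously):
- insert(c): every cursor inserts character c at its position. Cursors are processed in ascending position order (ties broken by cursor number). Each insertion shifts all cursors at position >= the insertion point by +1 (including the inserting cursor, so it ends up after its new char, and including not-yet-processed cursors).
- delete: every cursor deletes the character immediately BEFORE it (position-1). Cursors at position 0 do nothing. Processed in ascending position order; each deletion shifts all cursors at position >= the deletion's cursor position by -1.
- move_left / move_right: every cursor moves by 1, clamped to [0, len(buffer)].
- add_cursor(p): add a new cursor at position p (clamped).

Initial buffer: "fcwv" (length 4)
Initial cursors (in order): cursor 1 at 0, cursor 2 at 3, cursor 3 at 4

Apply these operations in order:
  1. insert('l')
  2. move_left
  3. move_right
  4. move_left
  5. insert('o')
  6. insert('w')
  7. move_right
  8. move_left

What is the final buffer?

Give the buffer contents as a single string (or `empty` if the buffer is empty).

After op 1 (insert('l')): buffer="lfcwlvl" (len 7), cursors c1@1 c2@5 c3@7, authorship 1...2.3
After op 2 (move_left): buffer="lfcwlvl" (len 7), cursors c1@0 c2@4 c3@6, authorship 1...2.3
After op 3 (move_right): buffer="lfcwlvl" (len 7), cursors c1@1 c2@5 c3@7, authorship 1...2.3
After op 4 (move_left): buffer="lfcwlvl" (len 7), cursors c1@0 c2@4 c3@6, authorship 1...2.3
After op 5 (insert('o')): buffer="olfcwolvol" (len 10), cursors c1@1 c2@6 c3@9, authorship 11...22.33
After op 6 (insert('w')): buffer="owlfcwowlvowl" (len 13), cursors c1@2 c2@8 c3@12, authorship 111...222.333
After op 7 (move_right): buffer="owlfcwowlvowl" (len 13), cursors c1@3 c2@9 c3@13, authorship 111...222.333
After op 8 (move_left): buffer="owlfcwowlvowl" (len 13), cursors c1@2 c2@8 c3@12, authorship 111...222.333

Answer: owlfcwowlvowl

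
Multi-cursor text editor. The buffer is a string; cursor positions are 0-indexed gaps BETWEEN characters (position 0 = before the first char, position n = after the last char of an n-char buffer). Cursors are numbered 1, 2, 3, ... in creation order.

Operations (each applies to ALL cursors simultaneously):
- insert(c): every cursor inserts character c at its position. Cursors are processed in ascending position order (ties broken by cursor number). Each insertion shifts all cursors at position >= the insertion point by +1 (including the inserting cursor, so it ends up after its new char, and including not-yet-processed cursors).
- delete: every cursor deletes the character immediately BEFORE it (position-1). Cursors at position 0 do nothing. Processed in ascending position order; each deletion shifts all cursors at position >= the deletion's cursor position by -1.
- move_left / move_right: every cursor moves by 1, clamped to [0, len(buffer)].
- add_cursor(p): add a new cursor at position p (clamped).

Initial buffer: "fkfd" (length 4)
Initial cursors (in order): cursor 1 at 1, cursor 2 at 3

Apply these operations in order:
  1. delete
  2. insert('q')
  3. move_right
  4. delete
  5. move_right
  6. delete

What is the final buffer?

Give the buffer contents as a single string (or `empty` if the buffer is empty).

Answer: empty

Derivation:
After op 1 (delete): buffer="kd" (len 2), cursors c1@0 c2@1, authorship ..
After op 2 (insert('q')): buffer="qkqd" (len 4), cursors c1@1 c2@3, authorship 1.2.
After op 3 (move_right): buffer="qkqd" (len 4), cursors c1@2 c2@4, authorship 1.2.
After op 4 (delete): buffer="qq" (len 2), cursors c1@1 c2@2, authorship 12
After op 5 (move_right): buffer="qq" (len 2), cursors c1@2 c2@2, authorship 12
After op 6 (delete): buffer="" (len 0), cursors c1@0 c2@0, authorship 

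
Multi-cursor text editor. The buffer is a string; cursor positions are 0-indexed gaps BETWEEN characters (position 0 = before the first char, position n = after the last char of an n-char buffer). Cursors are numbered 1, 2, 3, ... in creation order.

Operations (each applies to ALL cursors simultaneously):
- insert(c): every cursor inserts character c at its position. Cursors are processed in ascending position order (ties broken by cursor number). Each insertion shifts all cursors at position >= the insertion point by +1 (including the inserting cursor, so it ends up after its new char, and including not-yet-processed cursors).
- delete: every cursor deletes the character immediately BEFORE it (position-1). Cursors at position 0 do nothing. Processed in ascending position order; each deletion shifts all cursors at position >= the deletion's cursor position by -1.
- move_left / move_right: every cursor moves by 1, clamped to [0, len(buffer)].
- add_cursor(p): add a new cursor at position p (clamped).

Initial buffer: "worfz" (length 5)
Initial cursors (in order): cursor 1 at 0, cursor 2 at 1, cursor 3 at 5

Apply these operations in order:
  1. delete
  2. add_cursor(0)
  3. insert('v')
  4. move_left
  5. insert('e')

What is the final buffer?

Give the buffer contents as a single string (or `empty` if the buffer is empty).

Answer: vveeevorfev

Derivation:
After op 1 (delete): buffer="orf" (len 3), cursors c1@0 c2@0 c3@3, authorship ...
After op 2 (add_cursor(0)): buffer="orf" (len 3), cursors c1@0 c2@0 c4@0 c3@3, authorship ...
After op 3 (insert('v')): buffer="vvvorfv" (len 7), cursors c1@3 c2@3 c4@3 c3@7, authorship 124...3
After op 4 (move_left): buffer="vvvorfv" (len 7), cursors c1@2 c2@2 c4@2 c3@6, authorship 124...3
After op 5 (insert('e')): buffer="vveeevorfev" (len 11), cursors c1@5 c2@5 c4@5 c3@10, authorship 121244...33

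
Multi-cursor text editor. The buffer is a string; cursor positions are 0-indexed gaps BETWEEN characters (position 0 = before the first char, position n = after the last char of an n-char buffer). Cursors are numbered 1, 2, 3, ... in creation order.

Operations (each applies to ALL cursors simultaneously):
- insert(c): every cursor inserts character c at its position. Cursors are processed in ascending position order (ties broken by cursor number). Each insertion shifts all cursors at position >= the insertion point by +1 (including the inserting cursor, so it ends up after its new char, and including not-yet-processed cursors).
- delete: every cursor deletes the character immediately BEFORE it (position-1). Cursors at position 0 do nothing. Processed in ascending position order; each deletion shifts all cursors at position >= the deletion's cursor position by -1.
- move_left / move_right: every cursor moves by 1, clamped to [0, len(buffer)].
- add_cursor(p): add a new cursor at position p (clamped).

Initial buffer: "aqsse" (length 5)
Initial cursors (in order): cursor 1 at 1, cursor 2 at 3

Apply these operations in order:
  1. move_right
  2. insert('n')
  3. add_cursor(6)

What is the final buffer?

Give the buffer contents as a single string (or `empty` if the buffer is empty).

Answer: aqnssne

Derivation:
After op 1 (move_right): buffer="aqsse" (len 5), cursors c1@2 c2@4, authorship .....
After op 2 (insert('n')): buffer="aqnssne" (len 7), cursors c1@3 c2@6, authorship ..1..2.
After op 3 (add_cursor(6)): buffer="aqnssne" (len 7), cursors c1@3 c2@6 c3@6, authorship ..1..2.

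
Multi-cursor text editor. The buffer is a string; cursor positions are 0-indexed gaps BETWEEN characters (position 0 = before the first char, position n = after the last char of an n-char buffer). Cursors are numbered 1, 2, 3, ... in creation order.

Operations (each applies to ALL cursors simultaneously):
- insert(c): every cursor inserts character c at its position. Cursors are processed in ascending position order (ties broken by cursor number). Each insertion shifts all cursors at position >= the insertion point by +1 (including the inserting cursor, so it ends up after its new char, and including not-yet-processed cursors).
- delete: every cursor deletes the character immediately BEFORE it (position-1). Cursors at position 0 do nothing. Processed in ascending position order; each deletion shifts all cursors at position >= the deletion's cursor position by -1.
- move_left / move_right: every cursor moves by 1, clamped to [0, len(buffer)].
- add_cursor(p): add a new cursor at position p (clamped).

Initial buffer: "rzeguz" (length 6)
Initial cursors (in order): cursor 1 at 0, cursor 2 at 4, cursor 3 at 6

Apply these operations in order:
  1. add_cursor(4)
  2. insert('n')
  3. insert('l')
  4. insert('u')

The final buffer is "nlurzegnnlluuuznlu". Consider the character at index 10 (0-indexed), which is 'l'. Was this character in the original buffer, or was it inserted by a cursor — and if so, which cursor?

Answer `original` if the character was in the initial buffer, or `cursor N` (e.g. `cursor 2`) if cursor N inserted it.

Answer: cursor 4

Derivation:
After op 1 (add_cursor(4)): buffer="rzeguz" (len 6), cursors c1@0 c2@4 c4@4 c3@6, authorship ......
After op 2 (insert('n')): buffer="nrzegnnuzn" (len 10), cursors c1@1 c2@7 c4@7 c3@10, authorship 1....24..3
After op 3 (insert('l')): buffer="nlrzegnnlluznl" (len 14), cursors c1@2 c2@10 c4@10 c3@14, authorship 11....2424..33
After op 4 (insert('u')): buffer="nlurzegnnlluuuznlu" (len 18), cursors c1@3 c2@13 c4@13 c3@18, authorship 111....242424..333
Authorship (.=original, N=cursor N): 1 1 1 . . . . 2 4 2 4 2 4 . . 3 3 3
Index 10: author = 4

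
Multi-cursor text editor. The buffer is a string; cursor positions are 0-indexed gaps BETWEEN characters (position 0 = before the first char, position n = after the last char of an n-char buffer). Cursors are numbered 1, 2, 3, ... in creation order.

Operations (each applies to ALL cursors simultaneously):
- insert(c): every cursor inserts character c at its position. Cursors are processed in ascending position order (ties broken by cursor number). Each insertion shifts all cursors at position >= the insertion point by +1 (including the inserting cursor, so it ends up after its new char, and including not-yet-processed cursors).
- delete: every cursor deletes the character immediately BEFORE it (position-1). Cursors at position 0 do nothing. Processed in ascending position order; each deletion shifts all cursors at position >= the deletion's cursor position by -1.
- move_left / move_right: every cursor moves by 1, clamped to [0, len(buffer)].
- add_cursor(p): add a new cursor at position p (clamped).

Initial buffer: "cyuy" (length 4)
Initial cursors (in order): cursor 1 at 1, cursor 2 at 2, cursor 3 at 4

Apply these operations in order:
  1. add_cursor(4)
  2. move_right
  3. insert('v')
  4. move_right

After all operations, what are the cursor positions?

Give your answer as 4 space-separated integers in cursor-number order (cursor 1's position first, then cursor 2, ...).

Answer: 4 6 8 8

Derivation:
After op 1 (add_cursor(4)): buffer="cyuy" (len 4), cursors c1@1 c2@2 c3@4 c4@4, authorship ....
After op 2 (move_right): buffer="cyuy" (len 4), cursors c1@2 c2@3 c3@4 c4@4, authorship ....
After op 3 (insert('v')): buffer="cyvuvyvv" (len 8), cursors c1@3 c2@5 c3@8 c4@8, authorship ..1.2.34
After op 4 (move_right): buffer="cyvuvyvv" (len 8), cursors c1@4 c2@6 c3@8 c4@8, authorship ..1.2.34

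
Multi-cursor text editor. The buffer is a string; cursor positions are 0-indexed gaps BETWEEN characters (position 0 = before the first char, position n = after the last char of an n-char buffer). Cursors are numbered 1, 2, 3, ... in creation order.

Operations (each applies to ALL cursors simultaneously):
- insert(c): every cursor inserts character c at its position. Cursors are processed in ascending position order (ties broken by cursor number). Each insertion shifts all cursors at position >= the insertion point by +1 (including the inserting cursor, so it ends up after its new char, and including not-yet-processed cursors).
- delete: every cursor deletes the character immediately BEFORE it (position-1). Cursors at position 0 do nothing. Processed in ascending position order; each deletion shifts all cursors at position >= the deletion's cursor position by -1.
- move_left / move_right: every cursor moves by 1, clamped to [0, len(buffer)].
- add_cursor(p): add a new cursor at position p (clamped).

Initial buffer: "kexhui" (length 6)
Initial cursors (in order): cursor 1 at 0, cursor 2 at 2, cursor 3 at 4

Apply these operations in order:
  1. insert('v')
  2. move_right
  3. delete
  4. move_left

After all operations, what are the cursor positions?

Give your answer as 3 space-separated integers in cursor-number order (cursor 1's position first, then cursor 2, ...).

Answer: 0 2 4

Derivation:
After op 1 (insert('v')): buffer="vkevxhvui" (len 9), cursors c1@1 c2@4 c3@7, authorship 1..2..3..
After op 2 (move_right): buffer="vkevxhvui" (len 9), cursors c1@2 c2@5 c3@8, authorship 1..2..3..
After op 3 (delete): buffer="vevhvi" (len 6), cursors c1@1 c2@3 c3@5, authorship 1.2.3.
After op 4 (move_left): buffer="vevhvi" (len 6), cursors c1@0 c2@2 c3@4, authorship 1.2.3.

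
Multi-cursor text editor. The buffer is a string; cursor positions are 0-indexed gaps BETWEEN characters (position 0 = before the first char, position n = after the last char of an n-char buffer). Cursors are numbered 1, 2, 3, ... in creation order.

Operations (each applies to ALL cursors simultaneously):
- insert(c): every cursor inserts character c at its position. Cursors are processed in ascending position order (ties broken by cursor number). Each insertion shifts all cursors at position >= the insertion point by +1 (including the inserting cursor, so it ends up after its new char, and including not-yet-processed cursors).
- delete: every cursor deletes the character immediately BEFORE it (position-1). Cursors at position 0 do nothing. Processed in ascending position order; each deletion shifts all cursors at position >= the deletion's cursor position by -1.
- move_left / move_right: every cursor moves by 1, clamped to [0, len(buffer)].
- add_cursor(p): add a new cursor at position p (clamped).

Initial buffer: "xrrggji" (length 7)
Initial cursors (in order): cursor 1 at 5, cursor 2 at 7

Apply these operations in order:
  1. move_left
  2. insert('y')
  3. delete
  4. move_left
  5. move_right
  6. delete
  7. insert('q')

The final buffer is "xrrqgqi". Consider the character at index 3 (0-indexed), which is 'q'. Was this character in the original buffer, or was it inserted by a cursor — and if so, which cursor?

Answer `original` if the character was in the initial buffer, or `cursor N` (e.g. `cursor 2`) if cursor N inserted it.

After op 1 (move_left): buffer="xrrggji" (len 7), cursors c1@4 c2@6, authorship .......
After op 2 (insert('y')): buffer="xrrgygjyi" (len 9), cursors c1@5 c2@8, authorship ....1..2.
After op 3 (delete): buffer="xrrggji" (len 7), cursors c1@4 c2@6, authorship .......
After op 4 (move_left): buffer="xrrggji" (len 7), cursors c1@3 c2@5, authorship .......
After op 5 (move_right): buffer="xrrggji" (len 7), cursors c1@4 c2@6, authorship .......
After op 6 (delete): buffer="xrrgi" (len 5), cursors c1@3 c2@4, authorship .....
After op 7 (insert('q')): buffer="xrrqgqi" (len 7), cursors c1@4 c2@6, authorship ...1.2.
Authorship (.=original, N=cursor N): . . . 1 . 2 .
Index 3: author = 1

Answer: cursor 1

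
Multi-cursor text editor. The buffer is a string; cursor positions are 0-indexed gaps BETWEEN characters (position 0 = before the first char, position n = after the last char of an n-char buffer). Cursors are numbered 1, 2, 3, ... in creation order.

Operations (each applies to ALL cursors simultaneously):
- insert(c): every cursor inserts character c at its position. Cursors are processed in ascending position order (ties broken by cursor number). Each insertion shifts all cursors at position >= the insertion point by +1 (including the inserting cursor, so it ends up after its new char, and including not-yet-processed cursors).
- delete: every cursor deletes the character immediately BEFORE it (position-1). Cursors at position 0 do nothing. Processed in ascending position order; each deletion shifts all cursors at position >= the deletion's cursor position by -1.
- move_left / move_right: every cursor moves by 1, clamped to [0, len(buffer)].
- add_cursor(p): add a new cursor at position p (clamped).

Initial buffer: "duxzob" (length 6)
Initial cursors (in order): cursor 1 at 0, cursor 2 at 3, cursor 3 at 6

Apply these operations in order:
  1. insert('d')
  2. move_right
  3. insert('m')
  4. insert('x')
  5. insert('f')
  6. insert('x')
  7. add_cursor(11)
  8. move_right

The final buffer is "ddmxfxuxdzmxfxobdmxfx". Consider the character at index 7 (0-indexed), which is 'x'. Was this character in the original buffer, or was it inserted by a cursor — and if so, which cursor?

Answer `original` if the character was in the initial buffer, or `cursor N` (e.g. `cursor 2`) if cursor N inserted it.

After op 1 (insert('d')): buffer="dduxdzobd" (len 9), cursors c1@1 c2@5 c3@9, authorship 1...2...3
After op 2 (move_right): buffer="dduxdzobd" (len 9), cursors c1@2 c2@6 c3@9, authorship 1...2...3
After op 3 (insert('m')): buffer="ddmuxdzmobdm" (len 12), cursors c1@3 c2@8 c3@12, authorship 1.1..2.2..33
After op 4 (insert('x')): buffer="ddmxuxdzmxobdmx" (len 15), cursors c1@4 c2@10 c3@15, authorship 1.11..2.22..333
After op 5 (insert('f')): buffer="ddmxfuxdzmxfobdmxf" (len 18), cursors c1@5 c2@12 c3@18, authorship 1.111..2.222..3333
After op 6 (insert('x')): buffer="ddmxfxuxdzmxfxobdmxfx" (len 21), cursors c1@6 c2@14 c3@21, authorship 1.1111..2.2222..33333
After op 7 (add_cursor(11)): buffer="ddmxfxuxdzmxfxobdmxfx" (len 21), cursors c1@6 c4@11 c2@14 c3@21, authorship 1.1111..2.2222..33333
After op 8 (move_right): buffer="ddmxfxuxdzmxfxobdmxfx" (len 21), cursors c1@7 c4@12 c2@15 c3@21, authorship 1.1111..2.2222..33333
Authorship (.=original, N=cursor N): 1 . 1 1 1 1 . . 2 . 2 2 2 2 . . 3 3 3 3 3
Index 7: author = original

Answer: original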